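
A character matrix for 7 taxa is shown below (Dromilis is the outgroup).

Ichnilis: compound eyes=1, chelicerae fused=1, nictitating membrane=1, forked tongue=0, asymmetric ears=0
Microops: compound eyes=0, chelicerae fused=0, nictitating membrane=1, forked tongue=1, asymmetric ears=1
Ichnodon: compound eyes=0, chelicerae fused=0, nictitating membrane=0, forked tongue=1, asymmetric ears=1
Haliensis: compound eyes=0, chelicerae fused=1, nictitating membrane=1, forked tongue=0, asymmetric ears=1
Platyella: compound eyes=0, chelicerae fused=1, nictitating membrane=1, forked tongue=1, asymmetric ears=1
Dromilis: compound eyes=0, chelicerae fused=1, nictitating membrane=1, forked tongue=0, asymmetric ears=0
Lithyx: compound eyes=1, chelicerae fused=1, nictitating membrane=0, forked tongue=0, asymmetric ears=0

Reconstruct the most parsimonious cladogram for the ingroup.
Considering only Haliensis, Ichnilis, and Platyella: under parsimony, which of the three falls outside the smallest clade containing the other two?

Character polarity is set by the outgroup: the derived state is whichever differs from the outgroup's state, so for chelicerae fused, nictitating membrane the derived state is '0', and for the remaining characters it is '1'.
compound eyes (derived state '1') is shared by Ichnilis and Lithyx — a synapomorphy uniting that clade.
Only Ichnodon and Microops show the derived state '0' for chelicerae fused, supporting them as a clade.
nictitating membrane (state '0') occurs in Ichnodon and Lithyx but conflicts with the nesting implied by the other characters — most parsimoniously interpreted as homoplasy.
forked tongue (derived state '1') is shared by Ichnodon, Microops, and Platyella — a synapomorphy uniting that clade.
asymmetric ears: derived state '1' in Haliensis, Ichnodon, Microops, and Platyella only — synapomorphy for {Haliensis, Ichnodon, Microops, Platyella}.
Most parsimonious ingroup topology: ((Haliensis,((Microops,Ichnodon),Platyella)),(Ichnilis,Lithyx)).
Haliensis and Platyella share a more recent common ancestor with each other than either does with Ichnilis, so Ichnilis is the least closely related of the three.

Ichnilis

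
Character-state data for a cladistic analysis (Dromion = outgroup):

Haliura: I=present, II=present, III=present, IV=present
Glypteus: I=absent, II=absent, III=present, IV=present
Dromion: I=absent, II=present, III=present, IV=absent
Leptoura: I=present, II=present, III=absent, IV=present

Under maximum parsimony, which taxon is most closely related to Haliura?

Leptoura

Character polarity is set by the outgroup: the derived state is whichever differs from the outgroup's state, so for II, III the derived state is 'absent', and for the remaining characters it is 'present'.
I (derived state 'present') is shared by Haliura and Leptoura — a synapomorphy uniting that clade.
II (derived state 'absent') is unique to Glypteus (autapomorphy; uninformative for grouping).
III: derived state 'absent' in Leptoura only — an autapomorphy, so it tells us nothing about relationships among taxa.
IV (derived state 'present') is shared by all ingroup taxa — unites the whole ingroup.
Most parsimonious ingroup topology: ((Haliura,Leptoura),Glypteus).
Haliura and Leptoura form a cherry on this tree, so they are sister taxa.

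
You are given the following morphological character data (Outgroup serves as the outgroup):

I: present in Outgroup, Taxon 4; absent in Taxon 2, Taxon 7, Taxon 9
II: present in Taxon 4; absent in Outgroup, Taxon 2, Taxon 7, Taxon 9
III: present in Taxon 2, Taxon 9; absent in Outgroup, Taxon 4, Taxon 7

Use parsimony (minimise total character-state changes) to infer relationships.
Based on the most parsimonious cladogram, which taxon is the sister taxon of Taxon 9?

Taxon 2

Character polarity is set by the outgroup: the derived state is whichever differs from the outgroup's state, so for I the derived state is 'absent', and for the remaining characters it is 'present'.
Only Taxon 2, Taxon 7, and Taxon 9 show the derived state 'absent' for I, supporting them as a clade.
II: derived state 'present' in Taxon 4 only — an autapomorphy, so it tells us nothing about relationships among taxa.
Only Taxon 2 and Taxon 9 show the derived state 'present' for III, supporting them as a clade.
Most parsimonious ingroup topology: (Taxon 4,((Taxon 2,Taxon 9),Taxon 7)).
Taxon 9 and Taxon 2 form a cherry on this tree, so they are sister taxa.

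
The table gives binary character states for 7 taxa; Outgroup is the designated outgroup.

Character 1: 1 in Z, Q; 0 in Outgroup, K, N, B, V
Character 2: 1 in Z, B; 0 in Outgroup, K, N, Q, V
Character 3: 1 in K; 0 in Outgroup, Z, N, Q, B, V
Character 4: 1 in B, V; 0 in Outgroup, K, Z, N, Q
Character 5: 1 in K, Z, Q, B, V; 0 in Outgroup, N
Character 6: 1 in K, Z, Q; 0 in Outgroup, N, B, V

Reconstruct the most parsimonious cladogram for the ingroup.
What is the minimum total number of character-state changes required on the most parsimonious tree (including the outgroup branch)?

The outgroup has state '0' for every character, so '1' is the derived state throughout.
Character 1: derived state '1' in Q and Z only — synapomorphy for {Q, Z}.
Character 2 groups B and Z, which is incompatible with the clades supported by the remaining characters; treating it as convergent (homoplasy) costs fewer steps than any alternative tree.
Character 3 (derived state '1') is unique to K (autapomorphy; uninformative for grouping).
Character 4 (derived state '1') is shared by B and V — a synapomorphy uniting that clade.
Only B, K, Q, V, and Z show the derived state '1' for Character 5, supporting them as a clade.
Only K, Q, and Z show the derived state '1' for Character 6, supporting them as a clade.
Most parsimonious ingroup topology: (((K,(Z,Q)),(B,V)),N).
Changes per character on this tree: Character 1: 1; Character 2: 2; Character 3: 1; Character 4: 1; Character 5: 1; Character 6: 1.
Total = 7.

7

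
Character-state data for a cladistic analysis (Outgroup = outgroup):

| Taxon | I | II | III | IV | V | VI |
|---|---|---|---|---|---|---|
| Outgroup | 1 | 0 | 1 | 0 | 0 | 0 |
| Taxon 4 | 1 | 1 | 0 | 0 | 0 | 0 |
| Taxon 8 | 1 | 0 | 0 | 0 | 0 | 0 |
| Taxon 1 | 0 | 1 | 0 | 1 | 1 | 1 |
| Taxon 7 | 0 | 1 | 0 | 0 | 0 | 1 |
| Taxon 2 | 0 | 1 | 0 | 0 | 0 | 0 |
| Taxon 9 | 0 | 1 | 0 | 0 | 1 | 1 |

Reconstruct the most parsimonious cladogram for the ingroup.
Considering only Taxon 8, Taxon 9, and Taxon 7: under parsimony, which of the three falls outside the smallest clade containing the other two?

Character polarity is set by the outgroup: the derived state is whichever differs from the outgroup's state, so for I, III the derived state is '0', and for the remaining characters it is '1'.
Only Taxon 1, Taxon 2, Taxon 7, and Taxon 9 show the derived state '0' for I, supporting them as a clade.
II (derived state '1') is shared by Taxon 1, Taxon 2, Taxon 4, Taxon 7, and Taxon 9 — a synapomorphy uniting that clade.
III (derived state '0') is shared by all ingroup taxa — unites the whole ingroup.
IV (derived state '1') is unique to Taxon 1 (autapomorphy; uninformative for grouping).
V (derived state '1') is shared by Taxon 1 and Taxon 9 — a synapomorphy uniting that clade.
Only Taxon 1, Taxon 7, and Taxon 9 show the derived state '1' for VI, supporting them as a clade.
Most parsimonious ingroup topology: ((Taxon 4,(((Taxon 1,Taxon 9),Taxon 7),Taxon 2)),Taxon 8).
Taxon 7 and Taxon 9 share a more recent common ancestor with each other than either does with Taxon 8, so Taxon 8 is the least closely related of the three.

Taxon 8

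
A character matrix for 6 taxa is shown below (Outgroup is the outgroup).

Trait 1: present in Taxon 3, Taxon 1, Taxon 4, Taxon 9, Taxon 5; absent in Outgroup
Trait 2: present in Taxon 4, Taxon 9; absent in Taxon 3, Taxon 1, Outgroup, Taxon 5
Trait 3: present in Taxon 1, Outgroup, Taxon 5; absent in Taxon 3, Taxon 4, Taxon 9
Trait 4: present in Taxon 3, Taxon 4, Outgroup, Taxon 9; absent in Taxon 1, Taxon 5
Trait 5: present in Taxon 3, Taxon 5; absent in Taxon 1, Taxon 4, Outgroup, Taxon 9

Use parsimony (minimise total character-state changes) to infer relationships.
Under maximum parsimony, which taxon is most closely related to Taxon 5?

Taxon 1

Character polarity is set by the outgroup: the derived state is whichever differs from the outgroup's state, so for Trait 3, Trait 4 the derived state is 'absent', and for the remaining characters it is 'present'.
Trait 1 (derived state 'present') is shared by all ingroup taxa — unites the whole ingroup.
Only Taxon 4 and Taxon 9 show the derived state 'present' for Trait 2, supporting them as a clade.
Trait 3 (derived state 'absent') is shared by Taxon 3, Taxon 4, and Taxon 9 — a synapomorphy uniting that clade.
Trait 4 (derived state 'absent') is shared by Taxon 1 and Taxon 5 — a synapomorphy uniting that clade.
Trait 5 (state 'present') occurs in Taxon 3 and Taxon 5 but conflicts with the nesting implied by the other characters — most parsimoniously interpreted as homoplasy.
Most parsimonious ingroup topology: (((Taxon 4,Taxon 9),Taxon 3),(Taxon 1,Taxon 5)).
Taxon 5 and Taxon 1 form a cherry on this tree, so they are sister taxa.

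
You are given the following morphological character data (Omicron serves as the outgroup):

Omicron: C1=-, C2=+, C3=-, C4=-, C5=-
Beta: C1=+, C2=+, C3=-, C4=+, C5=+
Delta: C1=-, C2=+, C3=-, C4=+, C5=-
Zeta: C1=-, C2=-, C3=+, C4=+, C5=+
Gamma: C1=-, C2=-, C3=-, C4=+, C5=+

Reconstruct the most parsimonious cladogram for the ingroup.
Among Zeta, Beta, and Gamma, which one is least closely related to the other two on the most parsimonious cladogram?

Character polarity is set by the outgroup: the derived state is whichever differs from the outgroup's state, so for C2 the derived state is '-', and for the remaining characters it is '+'.
C1 (derived state '+') is unique to Beta (autapomorphy; uninformative for grouping).
Only Gamma and Zeta show the derived state '-' for C2, supporting them as a clade.
C3 (derived state '+') is unique to Zeta (autapomorphy; uninformative for grouping).
All ingroup taxa share the derived state '+' for C4; it defines the ingroup but does not resolve relationships within it.
Only Beta, Gamma, and Zeta show the derived state '+' for C5, supporting them as a clade.
Most parsimonious ingroup topology: ((Beta,(Zeta,Gamma)),Delta).
Gamma and Zeta share a more recent common ancestor with each other than either does with Beta, so Beta is the least closely related of the three.

Beta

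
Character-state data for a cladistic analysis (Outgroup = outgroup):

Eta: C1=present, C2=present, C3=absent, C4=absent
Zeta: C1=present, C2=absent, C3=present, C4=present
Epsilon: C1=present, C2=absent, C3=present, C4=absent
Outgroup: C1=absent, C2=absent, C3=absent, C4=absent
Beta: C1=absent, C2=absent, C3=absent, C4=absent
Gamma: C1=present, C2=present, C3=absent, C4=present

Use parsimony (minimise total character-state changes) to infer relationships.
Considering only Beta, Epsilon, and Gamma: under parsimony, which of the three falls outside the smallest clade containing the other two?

Beta

The outgroup has state 'absent' for every character, so 'present' is the derived state throughout.
C1: derived state 'present' in Epsilon, Eta, Gamma, and Zeta only — synapomorphy for {Epsilon, Eta, Gamma, Zeta}.
Only Eta and Gamma show the derived state 'present' for C2, supporting them as a clade.
C3: derived state 'present' in Epsilon and Zeta only — synapomorphy for {Epsilon, Zeta}.
C4 (state 'present') occurs in Gamma and Zeta but conflicts with the nesting implied by the other characters — most parsimoniously interpreted as homoplasy.
Most parsimonious ingroup topology: (Beta,((Gamma,Eta),(Zeta,Epsilon))).
Gamma and Epsilon share a more recent common ancestor with each other than either does with Beta, so Beta is the least closely related of the three.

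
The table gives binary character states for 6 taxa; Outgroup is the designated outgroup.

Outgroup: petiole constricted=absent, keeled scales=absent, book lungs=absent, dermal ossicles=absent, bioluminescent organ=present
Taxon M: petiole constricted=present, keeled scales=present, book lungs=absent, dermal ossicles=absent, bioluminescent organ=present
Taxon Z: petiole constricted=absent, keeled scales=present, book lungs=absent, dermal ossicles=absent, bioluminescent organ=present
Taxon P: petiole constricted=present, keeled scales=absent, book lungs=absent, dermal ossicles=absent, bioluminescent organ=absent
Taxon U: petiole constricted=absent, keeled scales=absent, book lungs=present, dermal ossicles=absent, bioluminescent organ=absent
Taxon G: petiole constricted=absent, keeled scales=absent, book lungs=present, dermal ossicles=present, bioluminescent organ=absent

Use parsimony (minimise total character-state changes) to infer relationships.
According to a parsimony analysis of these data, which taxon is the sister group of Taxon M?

Taxon Z

Character polarity is set by the outgroup: the derived state is whichever differs from the outgroup's state, so for bioluminescent organ the derived state is 'absent', and for the remaining characters it is 'present'.
petiole constricted (state 'present') occurs in Taxon M and Taxon P but conflicts with the nesting implied by the other characters — most parsimoniously interpreted as homoplasy.
Only Taxon M and Taxon Z show the derived state 'present' for keeled scales, supporting them as a clade.
Only Taxon G and Taxon U show the derived state 'present' for book lungs, supporting them as a clade.
dermal ossicles: derived state 'present' in Taxon G only — an autapomorphy, so it tells us nothing about relationships among taxa.
Only Taxon G, Taxon P, and Taxon U show the derived state 'absent' for bioluminescent organ, supporting them as a clade.
Most parsimonious ingroup topology: ((Taxon M,Taxon Z),(Taxon P,(Taxon U,Taxon G))).
Taxon M and Taxon Z form a cherry on this tree, so they are sister taxa.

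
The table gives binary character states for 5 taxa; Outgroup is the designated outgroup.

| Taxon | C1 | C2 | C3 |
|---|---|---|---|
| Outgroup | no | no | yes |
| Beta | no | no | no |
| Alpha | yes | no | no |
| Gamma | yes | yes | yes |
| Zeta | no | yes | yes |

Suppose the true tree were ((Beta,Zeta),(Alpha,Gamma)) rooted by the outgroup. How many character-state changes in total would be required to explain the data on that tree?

5

Map each character onto ((Beta,Zeta),(Alpha,Gamma)) (rooted by Outgroup) and count the minimum state changes it requires (Fitch parsimony):
C1: 1; C2: 2; C3: 2.
Total tree length = 5.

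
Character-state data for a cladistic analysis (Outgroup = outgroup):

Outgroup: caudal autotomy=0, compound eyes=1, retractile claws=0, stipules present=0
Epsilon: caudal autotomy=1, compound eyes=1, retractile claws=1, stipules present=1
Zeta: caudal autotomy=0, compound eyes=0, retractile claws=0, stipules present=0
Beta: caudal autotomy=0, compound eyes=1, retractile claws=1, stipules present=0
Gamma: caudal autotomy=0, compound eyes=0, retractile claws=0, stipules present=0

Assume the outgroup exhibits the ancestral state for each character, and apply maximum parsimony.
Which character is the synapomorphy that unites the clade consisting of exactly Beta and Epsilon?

retractile claws

Character polarity is set by the outgroup: the derived state is whichever differs from the outgroup's state, so for compound eyes the derived state is '0', and for the remaining characters it is '1'.
caudal autotomy: derived state '1' in Epsilon only — an autapomorphy, so it tells us nothing about relationships among taxa.
compound eyes: derived state '0' in Gamma and Zeta only — synapomorphy for {Gamma, Zeta}.
Only Beta and Epsilon show the derived state '1' for retractile claws, supporting them as a clade.
stipules present (derived state '1') is unique to Epsilon (autapomorphy; uninformative for grouping).
Most parsimonious ingroup topology: ((Epsilon,Beta),(Zeta,Gamma)).
The clade {Beta, Epsilon} is supported by retractile claws: its derived state '1' occurs in exactly those taxa and in no other taxon (including the outgroup).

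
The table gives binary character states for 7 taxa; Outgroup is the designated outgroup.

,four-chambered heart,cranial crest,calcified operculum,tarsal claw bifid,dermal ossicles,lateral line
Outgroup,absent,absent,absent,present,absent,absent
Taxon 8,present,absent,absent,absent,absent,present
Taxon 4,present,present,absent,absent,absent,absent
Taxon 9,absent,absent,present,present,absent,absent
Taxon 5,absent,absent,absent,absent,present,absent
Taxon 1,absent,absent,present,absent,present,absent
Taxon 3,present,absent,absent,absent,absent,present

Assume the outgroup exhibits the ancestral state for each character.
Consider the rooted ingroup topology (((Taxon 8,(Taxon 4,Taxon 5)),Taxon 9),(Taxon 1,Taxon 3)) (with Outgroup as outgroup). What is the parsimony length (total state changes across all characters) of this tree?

12

Map each character onto (((Taxon 8,(Taxon 4,Taxon 5)),Taxon 9),(Taxon 1,Taxon 3)) (rooted by Outgroup) and count the minimum state changes it requires (Fitch parsimony):
four-chambered heart: 3; cranial crest: 1; calcified operculum: 2; tarsal claw bifid: 2; dermal ossicles: 2; lateral line: 2.
Total tree length = 12.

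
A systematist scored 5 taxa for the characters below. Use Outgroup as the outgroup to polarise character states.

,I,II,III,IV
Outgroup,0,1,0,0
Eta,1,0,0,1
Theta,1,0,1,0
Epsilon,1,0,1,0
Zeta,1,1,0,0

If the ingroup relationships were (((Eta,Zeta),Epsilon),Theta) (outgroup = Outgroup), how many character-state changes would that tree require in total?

Map each character onto (((Eta,Zeta),Epsilon),Theta) (rooted by Outgroup) and count the minimum state changes it requires (Fitch parsimony):
I: 1; II: 2; III: 2; IV: 1.
Total tree length = 6.

6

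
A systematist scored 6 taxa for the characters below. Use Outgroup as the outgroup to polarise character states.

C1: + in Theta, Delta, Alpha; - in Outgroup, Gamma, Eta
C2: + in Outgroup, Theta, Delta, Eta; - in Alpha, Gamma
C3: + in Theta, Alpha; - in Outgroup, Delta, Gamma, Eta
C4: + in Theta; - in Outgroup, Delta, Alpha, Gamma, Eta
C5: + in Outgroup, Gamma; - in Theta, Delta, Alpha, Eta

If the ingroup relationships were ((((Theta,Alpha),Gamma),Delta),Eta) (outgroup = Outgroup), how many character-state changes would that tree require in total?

Map each character onto ((((Theta,Alpha),Gamma),Delta),Eta) (rooted by Outgroup) and count the minimum state changes it requires (Fitch parsimony):
C1: 2; C2: 2; C3: 1; C4: 1; C5: 2.
Total tree length = 8.

8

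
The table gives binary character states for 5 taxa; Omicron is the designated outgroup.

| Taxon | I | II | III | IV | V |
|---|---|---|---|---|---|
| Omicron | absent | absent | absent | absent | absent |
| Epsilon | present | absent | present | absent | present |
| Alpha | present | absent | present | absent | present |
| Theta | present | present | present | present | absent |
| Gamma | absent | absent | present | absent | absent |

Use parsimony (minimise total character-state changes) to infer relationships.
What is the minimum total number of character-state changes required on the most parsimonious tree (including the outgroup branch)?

The outgroup has state 'absent' for every character, so 'present' is the derived state throughout.
I (derived state 'present') is shared by Alpha, Epsilon, and Theta — a synapomorphy uniting that clade.
II: derived state 'present' in Theta only — an autapomorphy, so it tells us nothing about relationships among taxa.
All ingroup taxa share the derived state 'present' for III; it defines the ingroup but does not resolve relationships within it.
IV (derived state 'present') is unique to Theta (autapomorphy; uninformative for grouping).
V (derived state 'present') is shared by Alpha and Epsilon — a synapomorphy uniting that clade.
Most parsimonious ingroup topology: (((Epsilon,Alpha),Theta),Gamma).
Changes per character on this tree: I: 1; II: 1; III: 1; IV: 1; V: 1.
Total = 5.

5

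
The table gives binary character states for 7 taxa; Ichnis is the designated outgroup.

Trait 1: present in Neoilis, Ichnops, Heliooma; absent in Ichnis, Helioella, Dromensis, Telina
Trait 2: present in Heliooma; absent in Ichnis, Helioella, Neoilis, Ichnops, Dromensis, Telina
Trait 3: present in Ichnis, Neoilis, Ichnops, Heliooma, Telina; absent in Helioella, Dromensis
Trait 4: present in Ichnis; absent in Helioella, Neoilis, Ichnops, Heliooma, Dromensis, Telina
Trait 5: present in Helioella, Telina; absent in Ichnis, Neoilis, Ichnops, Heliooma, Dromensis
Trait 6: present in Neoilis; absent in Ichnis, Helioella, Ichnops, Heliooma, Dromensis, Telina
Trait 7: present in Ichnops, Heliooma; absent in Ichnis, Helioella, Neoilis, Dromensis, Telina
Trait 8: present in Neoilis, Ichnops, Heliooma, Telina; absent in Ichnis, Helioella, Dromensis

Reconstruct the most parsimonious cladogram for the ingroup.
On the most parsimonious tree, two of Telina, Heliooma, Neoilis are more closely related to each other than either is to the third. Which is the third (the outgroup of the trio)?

Telina

Character polarity is set by the outgroup: the derived state is whichever differs from the outgroup's state, so for Trait 3, Trait 4 the derived state is 'absent', and for the remaining characters it is 'present'.
Trait 1: derived state 'present' in Heliooma, Ichnops, and Neoilis only — synapomorphy for {Heliooma, Ichnops, Neoilis}.
Trait 2: derived state 'present' in Heliooma only — an autapomorphy, so it tells us nothing about relationships among taxa.
Trait 3: derived state 'absent' in Dromensis and Helioella only — synapomorphy for {Dromensis, Helioella}.
Trait 4 (derived state 'absent') is shared by all ingroup taxa — unites the whole ingroup.
Trait 5 (state 'present') occurs in Helioella and Telina but conflicts with the nesting implied by the other characters — most parsimoniously interpreted as homoplasy.
Trait 6: derived state 'present' in Neoilis only — an autapomorphy, so it tells us nothing about relationships among taxa.
Only Heliooma and Ichnops show the derived state 'present' for Trait 7, supporting them as a clade.
Trait 8: derived state 'present' in Heliooma, Ichnops, Neoilis, and Telina only — synapomorphy for {Heliooma, Ichnops, Neoilis, Telina}.
Most parsimonious ingroup topology: ((Telina,(Neoilis,(Ichnops,Heliooma))),(Helioella,Dromensis)).
Neoilis and Heliooma share a more recent common ancestor with each other than either does with Telina, so Telina is the least closely related of the three.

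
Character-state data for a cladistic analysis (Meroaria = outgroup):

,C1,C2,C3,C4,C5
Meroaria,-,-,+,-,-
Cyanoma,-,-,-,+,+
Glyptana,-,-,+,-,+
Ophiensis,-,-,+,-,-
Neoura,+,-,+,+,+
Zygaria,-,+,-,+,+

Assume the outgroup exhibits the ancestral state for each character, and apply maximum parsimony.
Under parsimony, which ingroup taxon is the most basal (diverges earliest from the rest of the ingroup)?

Character polarity is set by the outgroup: the derived state is whichever differs from the outgroup's state, so for C3 the derived state is '-', and for the remaining characters it is '+'.
C1 (derived state '+') is unique to Neoura (autapomorphy; uninformative for grouping).
C2 (derived state '+') is unique to Zygaria (autapomorphy; uninformative for grouping).
C3: derived state '-' in Cyanoma and Zygaria only — synapomorphy for {Cyanoma, Zygaria}.
Only Cyanoma, Neoura, and Zygaria show the derived state '+' for C4, supporting them as a clade.
C5: derived state '+' in Cyanoma, Glyptana, Neoura, and Zygaria only — synapomorphy for {Cyanoma, Glyptana, Neoura, Zygaria}.
Most parsimonious ingroup topology: (Ophiensis,(Glyptana,(Neoura,(Zygaria,Cyanoma)))).
Ophiensis is sister to the clade containing all other ingroup taxa, so it is the earliest-diverging (most basal) ingroup lineage.

Ophiensis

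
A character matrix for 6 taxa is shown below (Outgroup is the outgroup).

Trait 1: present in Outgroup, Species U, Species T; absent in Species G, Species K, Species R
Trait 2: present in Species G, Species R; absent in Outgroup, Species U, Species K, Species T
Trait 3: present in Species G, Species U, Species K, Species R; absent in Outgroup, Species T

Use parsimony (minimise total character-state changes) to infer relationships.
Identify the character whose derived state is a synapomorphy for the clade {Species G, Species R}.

Character polarity is set by the outgroup: the derived state is whichever differs from the outgroup's state, so for Trait 1 the derived state is 'absent', and for the remaining characters it is 'present'.
Only Species G, Species K, and Species R show the derived state 'absent' for Trait 1, supporting them as a clade.
Trait 2 (derived state 'present') is shared by Species G and Species R — a synapomorphy uniting that clade.
Trait 3: derived state 'present' in Species G, Species K, Species R, and Species U only — synapomorphy for {Species G, Species K, Species R, Species U}.
Most parsimonious ingroup topology: (Species T,(((Species R,Species G),Species K),Species U)).
The clade {Species G, Species R} is supported by Trait 2: its derived state 'present' occurs in exactly those taxa and in no other taxon (including the outgroup).

Trait 2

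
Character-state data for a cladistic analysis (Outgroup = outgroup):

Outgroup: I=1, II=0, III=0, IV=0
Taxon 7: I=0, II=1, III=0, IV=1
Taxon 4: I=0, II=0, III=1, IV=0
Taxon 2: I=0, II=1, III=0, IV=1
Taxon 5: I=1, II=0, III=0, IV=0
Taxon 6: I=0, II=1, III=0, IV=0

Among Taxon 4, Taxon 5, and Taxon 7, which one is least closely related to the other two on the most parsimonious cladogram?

Taxon 5

Character polarity is set by the outgroup: the derived state is whichever differs from the outgroup's state, so for I the derived state is '0', and for the remaining characters it is '1'.
I: derived state '0' in Taxon 2, Taxon 4, Taxon 6, and Taxon 7 only — synapomorphy for {Taxon 2, Taxon 4, Taxon 6, Taxon 7}.
Only Taxon 2, Taxon 6, and Taxon 7 show the derived state '1' for II, supporting them as a clade.
III: derived state '1' in Taxon 4 only — an autapomorphy, so it tells us nothing about relationships among taxa.
IV: derived state '1' in Taxon 2 and Taxon 7 only — synapomorphy for {Taxon 2, Taxon 7}.
Most parsimonious ingroup topology: ((((Taxon 7,Taxon 2),Taxon 6),Taxon 4),Taxon 5).
Taxon 7 and Taxon 4 share a more recent common ancestor with each other than either does with Taxon 5, so Taxon 5 is the least closely related of the three.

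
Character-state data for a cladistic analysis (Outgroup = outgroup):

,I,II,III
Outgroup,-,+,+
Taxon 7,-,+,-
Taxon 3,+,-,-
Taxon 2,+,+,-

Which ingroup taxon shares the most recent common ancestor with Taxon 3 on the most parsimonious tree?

Taxon 2

Character polarity is set by the outgroup: the derived state is whichever differs from the outgroup's state, so for II, III the derived state is '-', and for the remaining characters it is '+'.
I (derived state '+') is shared by Taxon 2 and Taxon 3 — a synapomorphy uniting that clade.
II (derived state '-') is unique to Taxon 3 (autapomorphy; uninformative for grouping).
III (derived state '-') is shared by all ingroup taxa — unites the whole ingroup.
Most parsimonious ingroup topology: (Taxon 7,(Taxon 3,Taxon 2)).
Taxon 3 and Taxon 2 form a cherry on this tree, so they are sister taxa.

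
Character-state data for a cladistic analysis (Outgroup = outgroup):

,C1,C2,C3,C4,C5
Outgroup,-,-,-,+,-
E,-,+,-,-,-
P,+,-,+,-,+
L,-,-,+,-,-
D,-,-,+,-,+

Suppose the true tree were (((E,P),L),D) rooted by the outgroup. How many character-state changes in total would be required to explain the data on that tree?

Map each character onto (((E,P),L),D) (rooted by Outgroup) and count the minimum state changes it requires (Fitch parsimony):
C1: 1; C2: 1; C3: 2; C4: 1; C5: 2.
Total tree length = 7.

7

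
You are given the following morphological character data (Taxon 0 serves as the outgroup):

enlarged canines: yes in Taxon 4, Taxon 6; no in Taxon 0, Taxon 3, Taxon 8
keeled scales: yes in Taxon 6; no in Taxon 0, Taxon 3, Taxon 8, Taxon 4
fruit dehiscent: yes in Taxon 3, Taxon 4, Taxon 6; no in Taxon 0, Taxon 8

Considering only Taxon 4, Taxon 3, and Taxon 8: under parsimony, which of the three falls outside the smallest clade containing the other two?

Taxon 8

The outgroup has state 'no' for every character, so 'yes' is the derived state throughout.
enlarged canines (derived state 'yes') is shared by Taxon 4 and Taxon 6 — a synapomorphy uniting that clade.
keeled scales: derived state 'yes' in Taxon 6 only — an autapomorphy, so it tells us nothing about relationships among taxa.
fruit dehiscent: derived state 'yes' in Taxon 3, Taxon 4, and Taxon 6 only — synapomorphy for {Taxon 3, Taxon 4, Taxon 6}.
Most parsimonious ingroup topology: ((Taxon 3,(Taxon 4,Taxon 6)),Taxon 8).
Taxon 3 and Taxon 4 share a more recent common ancestor with each other than either does with Taxon 8, so Taxon 8 is the least closely related of the three.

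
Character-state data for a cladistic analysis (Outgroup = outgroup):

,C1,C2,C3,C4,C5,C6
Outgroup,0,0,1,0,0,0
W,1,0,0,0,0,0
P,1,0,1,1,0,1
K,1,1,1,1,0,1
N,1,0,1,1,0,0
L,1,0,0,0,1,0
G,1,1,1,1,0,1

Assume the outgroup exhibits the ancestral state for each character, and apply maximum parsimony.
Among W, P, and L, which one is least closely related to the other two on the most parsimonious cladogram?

Character polarity is set by the outgroup: the derived state is whichever differs from the outgroup's state, so for C3 the derived state is '0', and for the remaining characters it is '1'.
C1 (derived state '1') is shared by all ingroup taxa — unites the whole ingroup.
Only G and K show the derived state '1' for C2, supporting them as a clade.
C3: derived state '0' in L and W only — synapomorphy for {L, W}.
C4 (derived state '1') is shared by G, K, N, and P — a synapomorphy uniting that clade.
C5 (derived state '1') is unique to L (autapomorphy; uninformative for grouping).
Only G, K, and P show the derived state '1' for C6, supporting them as a clade.
Most parsimonious ingroup topology: ((W,L),((P,(K,G)),N)).
L and W share a more recent common ancestor with each other than either does with P, so P is the least closely related of the three.

P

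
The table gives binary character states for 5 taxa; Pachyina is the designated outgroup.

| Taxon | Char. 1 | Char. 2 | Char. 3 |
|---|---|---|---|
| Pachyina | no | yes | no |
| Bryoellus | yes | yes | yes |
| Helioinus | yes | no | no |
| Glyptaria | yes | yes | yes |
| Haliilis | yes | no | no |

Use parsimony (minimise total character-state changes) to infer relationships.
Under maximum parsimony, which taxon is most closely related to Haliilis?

Helioinus

Character polarity is set by the outgroup: the derived state is whichever differs from the outgroup's state, so for Char. 2 the derived state is 'no', and for the remaining characters it is 'yes'.
Char. 1 (derived state 'yes') is shared by all ingroup taxa — unites the whole ingroup.
Char. 2 (derived state 'no') is shared by Haliilis and Helioinus — a synapomorphy uniting that clade.
Only Bryoellus and Glyptaria show the derived state 'yes' for Char. 3, supporting them as a clade.
Most parsimonious ingroup topology: ((Bryoellus,Glyptaria),(Helioinus,Haliilis)).
Haliilis and Helioinus form a cherry on this tree, so they are sister taxa.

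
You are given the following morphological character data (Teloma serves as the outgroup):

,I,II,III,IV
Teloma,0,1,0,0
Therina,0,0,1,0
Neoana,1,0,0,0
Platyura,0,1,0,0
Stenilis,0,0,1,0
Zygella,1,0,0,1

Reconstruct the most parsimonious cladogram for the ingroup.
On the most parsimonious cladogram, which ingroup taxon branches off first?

Character polarity is set by the outgroup: the derived state is whichever differs from the outgroup's state, so for II the derived state is '0', and for the remaining characters it is '1'.
I (derived state '1') is shared by Neoana and Zygella — a synapomorphy uniting that clade.
Only Neoana, Stenilis, Therina, and Zygella show the derived state '0' for II, supporting them as a clade.
III (derived state '1') is shared by Stenilis and Therina — a synapomorphy uniting that clade.
IV: derived state '1' in Zygella only — an autapomorphy, so it tells us nothing about relationships among taxa.
Most parsimonious ingroup topology: (((Therina,Stenilis),(Neoana,Zygella)),Platyura).
Platyura is sister to the clade containing all other ingroup taxa, so it is the earliest-diverging (most basal) ingroup lineage.

Platyura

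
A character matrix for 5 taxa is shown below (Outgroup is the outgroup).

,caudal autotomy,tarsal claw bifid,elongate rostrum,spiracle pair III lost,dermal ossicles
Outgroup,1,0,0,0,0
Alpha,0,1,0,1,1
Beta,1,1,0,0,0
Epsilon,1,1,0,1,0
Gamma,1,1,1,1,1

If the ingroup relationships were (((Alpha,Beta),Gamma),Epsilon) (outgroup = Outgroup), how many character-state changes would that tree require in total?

7

Map each character onto (((Alpha,Beta),Gamma),Epsilon) (rooted by Outgroup) and count the minimum state changes it requires (Fitch parsimony):
caudal autotomy: 1; tarsal claw bifid: 1; elongate rostrum: 1; spiracle pair III lost: 2; dermal ossicles: 2.
Total tree length = 7.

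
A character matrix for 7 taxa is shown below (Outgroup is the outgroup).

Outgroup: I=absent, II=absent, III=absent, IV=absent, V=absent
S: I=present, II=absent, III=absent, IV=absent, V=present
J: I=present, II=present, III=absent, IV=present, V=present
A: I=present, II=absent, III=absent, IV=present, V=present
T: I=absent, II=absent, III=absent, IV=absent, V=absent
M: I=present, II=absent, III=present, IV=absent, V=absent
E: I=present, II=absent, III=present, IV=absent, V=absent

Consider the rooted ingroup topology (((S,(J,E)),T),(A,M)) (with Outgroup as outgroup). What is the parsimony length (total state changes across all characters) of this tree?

Map each character onto (((S,(J,E)),T),(A,M)) (rooted by Outgroup) and count the minimum state changes it requires (Fitch parsimony):
I: 2; II: 1; III: 2; IV: 2; V: 3.
Total tree length = 10.

10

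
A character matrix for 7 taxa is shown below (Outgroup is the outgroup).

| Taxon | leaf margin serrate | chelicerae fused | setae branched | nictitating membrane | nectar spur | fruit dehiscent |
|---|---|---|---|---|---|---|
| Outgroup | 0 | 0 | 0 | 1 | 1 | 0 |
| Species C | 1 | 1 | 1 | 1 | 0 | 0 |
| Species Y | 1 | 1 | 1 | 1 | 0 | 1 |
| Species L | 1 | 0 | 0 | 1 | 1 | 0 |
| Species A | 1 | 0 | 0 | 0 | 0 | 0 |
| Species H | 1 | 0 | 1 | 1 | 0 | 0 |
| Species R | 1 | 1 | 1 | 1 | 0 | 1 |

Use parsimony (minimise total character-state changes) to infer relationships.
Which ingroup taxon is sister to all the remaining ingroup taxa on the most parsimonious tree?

Species L

Character polarity is set by the outgroup: the derived state is whichever differs from the outgroup's state, so for nictitating membrane, nectar spur the derived state is '0', and for the remaining characters it is '1'.
leaf margin serrate (derived state '1') is shared by all ingroup taxa — unites the whole ingroup.
Only Species C, Species R, and Species Y show the derived state '1' for chelicerae fused, supporting them as a clade.
setae branched: derived state '1' in Species C, Species H, Species R, and Species Y only — synapomorphy for {Species C, Species H, Species R, Species Y}.
nictitating membrane: derived state '0' in Species A only — an autapomorphy, so it tells us nothing about relationships among taxa.
nectar spur: derived state '0' in Species A, Species C, Species H, Species R, and Species Y only — synapomorphy for {Species A, Species C, Species H, Species R, Species Y}.
fruit dehiscent (derived state '1') is shared by Species R and Species Y — a synapomorphy uniting that clade.
Most parsimonious ingroup topology: ((((Species C,(Species Y,Species R)),Species H),Species A),Species L).
Species L is sister to the clade containing all other ingroup taxa, so it is the earliest-diverging (most basal) ingroup lineage.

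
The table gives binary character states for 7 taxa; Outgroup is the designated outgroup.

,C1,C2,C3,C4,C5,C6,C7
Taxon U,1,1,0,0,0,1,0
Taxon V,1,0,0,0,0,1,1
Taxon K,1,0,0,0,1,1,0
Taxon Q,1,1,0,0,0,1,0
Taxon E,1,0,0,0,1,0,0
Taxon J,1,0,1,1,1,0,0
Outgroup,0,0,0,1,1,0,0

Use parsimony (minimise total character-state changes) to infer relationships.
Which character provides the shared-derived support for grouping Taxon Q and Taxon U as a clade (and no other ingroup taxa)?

Character polarity is set by the outgroup: the derived state is whichever differs from the outgroup's state, so for C4, C5 the derived state is '0', and for the remaining characters it is '1'.
All ingroup taxa share the derived state '1' for C1; it defines the ingroup but does not resolve relationships within it.
Only Taxon Q and Taxon U show the derived state '1' for C2, supporting them as a clade.
C3: derived state '1' in Taxon J only — an autapomorphy, so it tells us nothing about relationships among taxa.
C4 (derived state '0') is shared by Taxon E, Taxon K, Taxon Q, Taxon U, and Taxon V — a synapomorphy uniting that clade.
C5: derived state '0' in Taxon Q, Taxon U, and Taxon V only — synapomorphy for {Taxon Q, Taxon U, Taxon V}.
Only Taxon K, Taxon Q, Taxon U, and Taxon V show the derived state '1' for C6, supporting them as a clade.
C7: derived state '1' in Taxon V only — an autapomorphy, so it tells us nothing about relationships among taxa.
Most parsimonious ingroup topology: (((((Taxon Q,Taxon U),Taxon V),Taxon K),Taxon E),Taxon J).
The clade {Taxon Q, Taxon U} is supported by C2: its derived state '1' occurs in exactly those taxa and in no other taxon (including the outgroup).

C2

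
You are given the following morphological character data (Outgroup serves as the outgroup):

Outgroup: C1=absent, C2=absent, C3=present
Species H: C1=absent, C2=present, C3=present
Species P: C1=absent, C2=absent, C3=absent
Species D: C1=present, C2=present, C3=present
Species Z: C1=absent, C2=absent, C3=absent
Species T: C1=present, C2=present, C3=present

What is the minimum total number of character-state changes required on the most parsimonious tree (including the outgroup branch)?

3

Character polarity is set by the outgroup: the derived state is whichever differs from the outgroup's state, so for C3 the derived state is 'absent', and for the remaining characters it is 'present'.
Only Species D and Species T show the derived state 'present' for C1, supporting them as a clade.
C2: derived state 'present' in Species D, Species H, and Species T only — synapomorphy for {Species D, Species H, Species T}.
C3: derived state 'absent' in Species P and Species Z only — synapomorphy for {Species P, Species Z}.
Most parsimonious ingroup topology: ((Species H,(Species D,Species T)),(Species P,Species Z)).
Changes per character on this tree: C1: 1; C2: 1; C3: 1.
Total = 3.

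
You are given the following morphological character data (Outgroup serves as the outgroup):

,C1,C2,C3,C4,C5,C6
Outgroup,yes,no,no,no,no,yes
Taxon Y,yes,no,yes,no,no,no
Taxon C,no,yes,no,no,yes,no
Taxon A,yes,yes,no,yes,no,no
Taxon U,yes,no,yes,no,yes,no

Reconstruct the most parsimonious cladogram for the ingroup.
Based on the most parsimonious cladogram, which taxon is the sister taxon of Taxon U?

Taxon Y

Character polarity is set by the outgroup: the derived state is whichever differs from the outgroup's state, so for C1, C6 the derived state is 'no', and for the remaining characters it is 'yes'.
C1 (derived state 'no') is unique to Taxon C (autapomorphy; uninformative for grouping).
C2 (derived state 'yes') is shared by Taxon A and Taxon C — a synapomorphy uniting that clade.
Only Taxon U and Taxon Y show the derived state 'yes' for C3, supporting them as a clade.
C4 (derived state 'yes') is unique to Taxon A (autapomorphy; uninformative for grouping).
C5 groups Taxon C and Taxon U, which is incompatible with the clades supported by the remaining characters; treating it as convergent (homoplasy) costs fewer steps than any alternative tree.
C6 (derived state 'no') is shared by all ingroup taxa — unites the whole ingroup.
Most parsimonious ingroup topology: ((Taxon Y,Taxon U),(Taxon C,Taxon A)).
Taxon U and Taxon Y form a cherry on this tree, so they are sister taxa.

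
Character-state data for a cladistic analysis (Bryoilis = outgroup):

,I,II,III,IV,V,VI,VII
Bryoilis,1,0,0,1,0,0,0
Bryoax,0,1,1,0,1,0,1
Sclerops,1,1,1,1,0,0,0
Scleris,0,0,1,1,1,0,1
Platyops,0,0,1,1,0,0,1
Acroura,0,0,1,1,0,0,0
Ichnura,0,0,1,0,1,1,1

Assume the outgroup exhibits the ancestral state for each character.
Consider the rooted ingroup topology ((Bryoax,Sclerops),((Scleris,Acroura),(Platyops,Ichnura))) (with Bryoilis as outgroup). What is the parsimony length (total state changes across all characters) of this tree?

Map each character onto ((Bryoax,Sclerops),((Scleris,Acroura),(Platyops,Ichnura))) (rooted by Bryoilis) and count the minimum state changes it requires (Fitch parsimony):
I: 2; II: 1; III: 1; IV: 2; V: 3; VI: 1; VII: 3.
Total tree length = 13.

13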